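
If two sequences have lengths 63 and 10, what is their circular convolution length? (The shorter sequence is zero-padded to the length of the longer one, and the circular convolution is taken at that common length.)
Circular convolution (zero-padding the shorter input) has length max(m, n) = max(63, 10) = 63

63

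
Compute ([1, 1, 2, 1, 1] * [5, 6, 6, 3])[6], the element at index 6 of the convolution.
Use y[k] = Σ_i a[i]·b[k-i] at k=6. y[6] = 1×3 + 1×6 = 9

9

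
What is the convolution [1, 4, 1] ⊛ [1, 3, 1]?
y[0] = 1×1 = 1; y[1] = 1×3 + 4×1 = 7; y[2] = 1×1 + 4×3 + 1×1 = 14; y[3] = 4×1 + 1×3 = 7; y[4] = 1×1 = 1

[1, 7, 14, 7, 1]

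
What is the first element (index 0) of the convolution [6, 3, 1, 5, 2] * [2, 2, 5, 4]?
Use y[k] = Σ_i a[i]·b[k-i] at k=0. y[0] = 6×2 = 12

12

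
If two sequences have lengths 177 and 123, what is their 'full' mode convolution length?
Linear/full convolution length: m + n - 1 = 177 + 123 - 1 = 299

299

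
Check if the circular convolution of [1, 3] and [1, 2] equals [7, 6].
Recompute circular convolution of [1, 3] and [1, 2]: y[0] = 1×1 + 3×2 = 7; y[1] = 1×2 + 3×1 = 5 → [7, 5]. Compare to given [7, 6]: they differ at index 1: given 6, correct 5, so answer: No

No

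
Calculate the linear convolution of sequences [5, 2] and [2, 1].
y[0] = 5×2 = 10; y[1] = 5×1 + 2×2 = 9; y[2] = 2×1 = 2

[10, 9, 2]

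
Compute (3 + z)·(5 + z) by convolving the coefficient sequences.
Ascending coefficients: a = [3, 1], b = [5, 1]. c[0] = 3×5 = 15; c[1] = 3×1 + 1×5 = 8; c[2] = 1×1 = 1. Result coefficients: [15, 8, 1] → 15 + 8z + z^2

15 + 8z + z^2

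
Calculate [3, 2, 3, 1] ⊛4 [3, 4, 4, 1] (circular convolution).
Use y[k] = Σ_j x[j]·h[(k-j) mod 4]. y[0] = 3×3 + 2×1 + 3×4 + 1×4 = 27; y[1] = 3×4 + 2×3 + 3×1 + 1×4 = 25; y[2] = 3×4 + 2×4 + 3×3 + 1×1 = 30; y[3] = 3×1 + 2×4 + 3×4 + 1×3 = 26. Result: [27, 25, 30, 26]

[27, 25, 30, 26]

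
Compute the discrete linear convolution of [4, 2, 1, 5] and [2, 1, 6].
y[0] = 4×2 = 8; y[1] = 4×1 + 2×2 = 8; y[2] = 4×6 + 2×1 + 1×2 = 28; y[3] = 2×6 + 1×1 + 5×2 = 23; y[4] = 1×6 + 5×1 = 11; y[5] = 5×6 = 30

[8, 8, 28, 23, 11, 30]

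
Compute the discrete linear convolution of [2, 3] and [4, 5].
y[0] = 2×4 = 8; y[1] = 2×5 + 3×4 = 22; y[2] = 3×5 = 15

[8, 22, 15]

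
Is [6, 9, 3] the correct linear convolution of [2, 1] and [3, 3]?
Recompute linear convolution of [2, 1] and [3, 3]: y[0] = 2×3 = 6; y[1] = 2×3 + 1×3 = 9; y[2] = 1×3 = 3 → [6, 9, 3]. Given [6, 9, 3] matches, so answer: Yes

Yes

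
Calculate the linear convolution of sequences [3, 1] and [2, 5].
y[0] = 3×2 = 6; y[1] = 3×5 + 1×2 = 17; y[2] = 1×5 = 5

[6, 17, 5]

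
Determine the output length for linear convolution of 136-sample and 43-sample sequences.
Linear/full convolution length: m + n - 1 = 136 + 43 - 1 = 178

178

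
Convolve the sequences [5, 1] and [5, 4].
y[0] = 5×5 = 25; y[1] = 5×4 + 1×5 = 25; y[2] = 1×4 = 4

[25, 25, 4]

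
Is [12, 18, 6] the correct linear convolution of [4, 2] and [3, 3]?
Recompute linear convolution of [4, 2] and [3, 3]: y[0] = 4×3 = 12; y[1] = 4×3 + 2×3 = 18; y[2] = 2×3 = 6 → [12, 18, 6]. Given [12, 18, 6] matches, so answer: Yes

Yes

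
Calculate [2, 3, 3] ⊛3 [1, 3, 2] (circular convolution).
Use y[k] = Σ_j f[j]·g[(k-j) mod 3]. y[0] = 2×1 + 3×2 + 3×3 = 17; y[1] = 2×3 + 3×1 + 3×2 = 15; y[2] = 2×2 + 3×3 + 3×1 = 16. Result: [17, 15, 16]

[17, 15, 16]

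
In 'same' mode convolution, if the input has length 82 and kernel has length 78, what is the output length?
'Same' mode returns an output with the same length as the input: 82

82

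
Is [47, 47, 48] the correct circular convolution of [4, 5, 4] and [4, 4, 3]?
Recompute circular convolution of [4, 5, 4] and [4, 4, 3]: y[0] = 4×4 + 5×3 + 4×4 = 47; y[1] = 4×4 + 5×4 + 4×3 = 48; y[2] = 4×3 + 5×4 + 4×4 = 48 → [47, 48, 48]. Compare to given [47, 47, 48]: they differ at index 1: given 47, correct 48, so answer: No

No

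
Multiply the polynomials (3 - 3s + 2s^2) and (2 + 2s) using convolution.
Ascending coefficients: a = [3, -3, 2], b = [2, 2]. c[0] = 3×2 = 6; c[1] = 3×2 + -3×2 = 0; c[2] = -3×2 + 2×2 = -2; c[3] = 2×2 = 4. Result coefficients: [6, 0, -2, 4] → 6 - 2s^2 + 4s^3

6 - 2s^2 + 4s^3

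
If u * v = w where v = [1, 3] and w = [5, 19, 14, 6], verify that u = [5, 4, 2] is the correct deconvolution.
Forward-compute [5, 4, 2] * [1, 3]: w[0] = 5×1 = 5; w[1] = 5×3 + 4×1 = 19; w[2] = 4×3 + 2×1 = 14; w[3] = 2×3 = 6 → [5, 19, 14, 6]. Matches given w = [5, 19, 14, 6], so verified.

Verified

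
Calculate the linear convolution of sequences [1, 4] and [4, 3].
y[0] = 1×4 = 4; y[1] = 1×3 + 4×4 = 19; y[2] = 4×3 = 12

[4, 19, 12]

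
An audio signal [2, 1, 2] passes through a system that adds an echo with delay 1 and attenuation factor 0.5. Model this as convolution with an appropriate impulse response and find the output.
Direct-path + delayed-attenuated-path model → impulse response h = [1, 0.5] (1 at lag 0, 0.5 at lag 1). Output y[n] = x[n] + 0.5·x[n - 1] (with x[n] = 0 outside 0..2): y[0] = 2 + 0.5×0 = 2; y[1] = 1 + 0.5×2 = 2.0; y[2] = 2 + 0.5×1 = 2.5; y[3] = 0 + 0.5×2 = 1.0. So y = [2, 2.0, 2.5, 1.0]

[2, 2.0, 2.5, 1.0]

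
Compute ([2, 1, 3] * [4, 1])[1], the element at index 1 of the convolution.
Use y[k] = Σ_i a[i]·b[k-i] at k=1. y[1] = 2×1 + 1×4 = 6

6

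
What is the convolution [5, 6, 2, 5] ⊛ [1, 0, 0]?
y[0] = 5×1 = 5; y[1] = 5×0 + 6×1 = 6; y[2] = 5×0 + 6×0 + 2×1 = 2; y[3] = 6×0 + 2×0 + 5×1 = 5; y[4] = 2×0 + 5×0 = 0; y[5] = 5×0 = 0

[5, 6, 2, 5, 0, 0]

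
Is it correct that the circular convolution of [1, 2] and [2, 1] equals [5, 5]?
Recompute circular convolution of [1, 2] and [2, 1]: y[0] = 1×2 + 2×1 = 4; y[1] = 1×1 + 2×2 = 5 → [4, 5]. Compare to given [5, 5]: they differ at index 0: given 5, correct 4, so answer: No

No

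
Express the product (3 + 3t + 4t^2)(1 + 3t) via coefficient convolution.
Ascending coefficients: a = [3, 3, 4], b = [1, 3]. c[0] = 3×1 = 3; c[1] = 3×3 + 3×1 = 12; c[2] = 3×3 + 4×1 = 13; c[3] = 4×3 = 12. Result coefficients: [3, 12, 13, 12] → 3 + 12t + 13t^2 + 12t^3

3 + 12t + 13t^2 + 12t^3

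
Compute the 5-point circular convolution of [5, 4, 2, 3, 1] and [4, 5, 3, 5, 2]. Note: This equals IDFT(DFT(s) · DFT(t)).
Either evaluate y[k] = Σ_j s[j]·t[(k-j) mod 5] directly, or use IDFT(DFT(s) · DFT(t)). y[0] = 5×4 + 4×2 + 2×5 + 3×3 + 1×5 = 52; y[1] = 5×5 + 4×4 + 2×2 + 3×5 + 1×3 = 63; y[2] = 5×3 + 4×5 + 2×4 + 3×2 + 1×5 = 54; y[3] = 5×5 + 4×3 + 2×5 + 3×4 + 1×2 = 61; y[4] = 5×2 + 4×5 + 2×3 + 3×5 + 1×4 = 55. Result: [52, 63, 54, 61, 55]

[52, 63, 54, 61, 55]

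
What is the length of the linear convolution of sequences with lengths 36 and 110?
Linear/full convolution length: m + n - 1 = 36 + 110 - 1 = 145

145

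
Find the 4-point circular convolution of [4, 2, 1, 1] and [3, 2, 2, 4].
Use y[k] = Σ_j a[j]·b[(k-j) mod 4]. y[0] = 4×3 + 2×4 + 1×2 + 1×2 = 24; y[1] = 4×2 + 2×3 + 1×4 + 1×2 = 20; y[2] = 4×2 + 2×2 + 1×3 + 1×4 = 19; y[3] = 4×4 + 2×2 + 1×2 + 1×3 = 25. Result: [24, 20, 19, 25]

[24, 20, 19, 25]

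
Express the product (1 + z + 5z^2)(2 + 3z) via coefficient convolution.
Ascending coefficients: a = [1, 1, 5], b = [2, 3]. c[0] = 1×2 = 2; c[1] = 1×3 + 1×2 = 5; c[2] = 1×3 + 5×2 = 13; c[3] = 5×3 = 15. Result coefficients: [2, 5, 13, 15] → 2 + 5z + 13z^2 + 15z^3

2 + 5z + 13z^2 + 15z^3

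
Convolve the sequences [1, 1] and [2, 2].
y[0] = 1×2 = 2; y[1] = 1×2 + 1×2 = 4; y[2] = 1×2 = 2

[2, 4, 2]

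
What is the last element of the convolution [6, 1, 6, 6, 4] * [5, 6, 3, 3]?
Use y[k] = Σ_i a[i]·b[k-i] at k=7. y[7] = 4×3 = 12

12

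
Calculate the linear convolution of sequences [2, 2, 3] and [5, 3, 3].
y[0] = 2×5 = 10; y[1] = 2×3 + 2×5 = 16; y[2] = 2×3 + 2×3 + 3×5 = 27; y[3] = 2×3 + 3×3 = 15; y[4] = 3×3 = 9

[10, 16, 27, 15, 9]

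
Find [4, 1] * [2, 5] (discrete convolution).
y[0] = 4×2 = 8; y[1] = 4×5 + 1×2 = 22; y[2] = 1×5 = 5

[8, 22, 5]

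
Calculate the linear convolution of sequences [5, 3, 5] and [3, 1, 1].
y[0] = 5×3 = 15; y[1] = 5×1 + 3×3 = 14; y[2] = 5×1 + 3×1 + 5×3 = 23; y[3] = 3×1 + 5×1 = 8; y[4] = 5×1 = 5

[15, 14, 23, 8, 5]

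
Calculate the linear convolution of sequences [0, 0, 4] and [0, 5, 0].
y[0] = 0×0 = 0; y[1] = 0×5 + 0×0 = 0; y[2] = 0×0 + 0×5 + 4×0 = 0; y[3] = 0×0 + 4×5 = 20; y[4] = 4×0 = 0

[0, 0, 0, 20, 0]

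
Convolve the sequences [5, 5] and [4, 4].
y[0] = 5×4 = 20; y[1] = 5×4 + 5×4 = 40; y[2] = 5×4 = 20

[20, 40, 20]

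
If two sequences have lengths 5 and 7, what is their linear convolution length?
Linear/full convolution length: m + n - 1 = 5 + 7 - 1 = 11

11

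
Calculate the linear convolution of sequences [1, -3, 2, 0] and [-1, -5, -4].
y[0] = 1×-1 = -1; y[1] = 1×-5 + -3×-1 = -2; y[2] = 1×-4 + -3×-5 + 2×-1 = 9; y[3] = -3×-4 + 2×-5 + 0×-1 = 2; y[4] = 2×-4 + 0×-5 = -8; y[5] = 0×-4 = 0

[-1, -2, 9, 2, -8, 0]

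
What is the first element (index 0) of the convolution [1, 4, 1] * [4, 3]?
Use y[k] = Σ_i a[i]·b[k-i] at k=0. y[0] = 1×4 = 4

4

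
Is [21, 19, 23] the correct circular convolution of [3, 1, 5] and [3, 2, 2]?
Recompute circular convolution of [3, 1, 5] and [3, 2, 2]: y[0] = 3×3 + 1×2 + 5×2 = 21; y[1] = 3×2 + 1×3 + 5×2 = 19; y[2] = 3×2 + 1×2 + 5×3 = 23 → [21, 19, 23]. Given [21, 19, 23] matches, so answer: Yes

Yes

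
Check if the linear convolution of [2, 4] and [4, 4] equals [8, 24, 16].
Recompute linear convolution of [2, 4] and [4, 4]: y[0] = 2×4 = 8; y[1] = 2×4 + 4×4 = 24; y[2] = 4×4 = 16 → [8, 24, 16]. Given [8, 24, 16] matches, so answer: Yes

Yes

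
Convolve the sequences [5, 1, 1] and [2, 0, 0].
y[0] = 5×2 = 10; y[1] = 5×0 + 1×2 = 2; y[2] = 5×0 + 1×0 + 1×2 = 2; y[3] = 1×0 + 1×0 = 0; y[4] = 1×0 = 0

[10, 2, 2, 0, 0]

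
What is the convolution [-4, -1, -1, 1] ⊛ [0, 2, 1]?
y[0] = -4×0 = 0; y[1] = -4×2 + -1×0 = -8; y[2] = -4×1 + -1×2 + -1×0 = -6; y[3] = -1×1 + -1×2 + 1×0 = -3; y[4] = -1×1 + 1×2 = 1; y[5] = 1×1 = 1

[0, -8, -6, -3, 1, 1]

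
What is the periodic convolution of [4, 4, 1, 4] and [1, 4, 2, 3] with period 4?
Use y[k] = Σ_j x[j]·h[(k-j) mod 4]. y[0] = 4×1 + 4×3 + 1×2 + 4×4 = 34; y[1] = 4×4 + 4×1 + 1×3 + 4×2 = 31; y[2] = 4×2 + 4×4 + 1×1 + 4×3 = 37; y[3] = 4×3 + 4×2 + 1×4 + 4×1 = 28. Result: [34, 31, 37, 28]

[34, 31, 37, 28]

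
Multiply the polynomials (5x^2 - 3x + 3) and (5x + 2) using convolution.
Ascending coefficients: a = [3, -3, 5], b = [2, 5]. c[0] = 3×2 = 6; c[1] = 3×5 + -3×2 = 9; c[2] = -3×5 + 5×2 = -5; c[3] = 5×5 = 25. Result coefficients: [6, 9, -5, 25] → 25x^3 - 5x^2 + 9x + 6

25x^3 - 5x^2 + 9x + 6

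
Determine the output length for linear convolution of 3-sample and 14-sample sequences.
Linear/full convolution length: m + n - 1 = 3 + 14 - 1 = 16

16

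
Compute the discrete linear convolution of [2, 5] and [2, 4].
y[0] = 2×2 = 4; y[1] = 2×4 + 5×2 = 18; y[2] = 5×4 = 20

[4, 18, 20]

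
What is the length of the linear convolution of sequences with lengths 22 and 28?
Linear/full convolution length: m + n - 1 = 22 + 28 - 1 = 49

49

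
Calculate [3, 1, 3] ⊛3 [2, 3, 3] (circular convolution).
Use y[k] = Σ_j x[j]·h[(k-j) mod 3]. y[0] = 3×2 + 1×3 + 3×3 = 18; y[1] = 3×3 + 1×2 + 3×3 = 20; y[2] = 3×3 + 1×3 + 3×2 = 18. Result: [18, 20, 18]

[18, 20, 18]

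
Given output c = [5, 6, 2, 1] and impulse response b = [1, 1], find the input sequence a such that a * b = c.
Deconvolve c=[5, 6, 2, 1] by b=[1, 1]. Since b[0]=1, solve forward: a[0] = c[0] / 1 = 5; a[1] = (c[1] - 5×1) / 1 = 1; a[2] = (c[2] - 1×1) / 1 = 1. So a = [5, 1, 1]. Check by forward convolution: c[0] = 5×1 = 5; c[1] = 5×1 + 1×1 = 6; c[2] = 1×1 + 1×1 = 2; c[3] = 1×1 = 1

[5, 1, 1]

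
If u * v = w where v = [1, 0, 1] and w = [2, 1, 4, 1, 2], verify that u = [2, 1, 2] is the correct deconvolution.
Forward-compute [2, 1, 2] * [1, 0, 1]: w[0] = 2×1 = 2; w[1] = 2×0 + 1×1 = 1; w[2] = 2×1 + 1×0 + 2×1 = 4; w[3] = 1×1 + 2×0 = 1; w[4] = 2×1 = 2 → [2, 1, 4, 1, 2]. Matches given w = [2, 1, 4, 1, 2], so verified.

Verified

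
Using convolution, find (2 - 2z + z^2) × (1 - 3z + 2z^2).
Ascending coefficients: a = [2, -2, 1], b = [1, -3, 2]. c[0] = 2×1 = 2; c[1] = 2×-3 + -2×1 = -8; c[2] = 2×2 + -2×-3 + 1×1 = 11; c[3] = -2×2 + 1×-3 = -7; c[4] = 1×2 = 2. Result coefficients: [2, -8, 11, -7, 2] → 2 - 8z + 11z^2 - 7z^3 + 2z^4

2 - 8z + 11z^2 - 7z^3 + 2z^4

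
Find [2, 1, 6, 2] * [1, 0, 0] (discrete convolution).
y[0] = 2×1 = 2; y[1] = 2×0 + 1×1 = 1; y[2] = 2×0 + 1×0 + 6×1 = 6; y[3] = 1×0 + 6×0 + 2×1 = 2; y[4] = 6×0 + 2×0 = 0; y[5] = 2×0 = 0

[2, 1, 6, 2, 0, 0]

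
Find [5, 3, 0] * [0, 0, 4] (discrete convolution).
y[0] = 5×0 = 0; y[1] = 5×0 + 3×0 = 0; y[2] = 5×4 + 3×0 + 0×0 = 20; y[3] = 3×4 + 0×0 = 12; y[4] = 0×4 = 0

[0, 0, 20, 12, 0]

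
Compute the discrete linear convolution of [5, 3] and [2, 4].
y[0] = 5×2 = 10; y[1] = 5×4 + 3×2 = 26; y[2] = 3×4 = 12

[10, 26, 12]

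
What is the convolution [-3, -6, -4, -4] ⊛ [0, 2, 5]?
y[0] = -3×0 = 0; y[1] = -3×2 + -6×0 = -6; y[2] = -3×5 + -6×2 + -4×0 = -27; y[3] = -6×5 + -4×2 + -4×0 = -38; y[4] = -4×5 + -4×2 = -28; y[5] = -4×5 = -20

[0, -6, -27, -38, -28, -20]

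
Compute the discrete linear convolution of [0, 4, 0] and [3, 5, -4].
y[0] = 0×3 = 0; y[1] = 0×5 + 4×3 = 12; y[2] = 0×-4 + 4×5 + 0×3 = 20; y[3] = 4×-4 + 0×5 = -16; y[4] = 0×-4 = 0

[0, 12, 20, -16, 0]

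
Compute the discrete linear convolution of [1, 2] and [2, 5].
y[0] = 1×2 = 2; y[1] = 1×5 + 2×2 = 9; y[2] = 2×5 = 10

[2, 9, 10]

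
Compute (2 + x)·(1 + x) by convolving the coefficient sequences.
Ascending coefficients: a = [2, 1], b = [1, 1]. c[0] = 2×1 = 2; c[1] = 2×1 + 1×1 = 3; c[2] = 1×1 = 1. Result coefficients: [2, 3, 1] → 2 + 3x + x^2

2 + 3x + x^2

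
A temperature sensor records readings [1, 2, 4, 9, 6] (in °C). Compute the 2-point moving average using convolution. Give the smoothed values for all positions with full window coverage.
2-point moving average kernel = [1, 1]. Apply in 'valid' mode (full window coverage): avg[0] = (1 + 2) / 2 = 1.5; avg[1] = (2 + 4) / 2 = 3.0; avg[2] = (4 + 9) / 2 = 6.5; avg[3] = (9 + 6) / 2 = 7.5. Smoothed values: [1.5, 3.0, 6.5, 7.5]

[1.5, 3.0, 6.5, 7.5]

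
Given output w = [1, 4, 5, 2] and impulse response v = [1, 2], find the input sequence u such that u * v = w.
Deconvolve w=[1, 4, 5, 2] by v=[1, 2]. Since v[0]=1, solve forward: u[0] = w[0] / 1 = 1; u[1] = (w[1] - 1×2) / 1 = 2; u[2] = (w[2] - 2×2) / 1 = 1. So u = [1, 2, 1]. Check by forward convolution: w[0] = 1×1 = 1; w[1] = 1×2 + 2×1 = 4; w[2] = 2×2 + 1×1 = 5; w[3] = 1×2 = 2

[1, 2, 1]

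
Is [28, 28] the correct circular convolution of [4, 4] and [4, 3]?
Recompute circular convolution of [4, 4] and [4, 3]: y[0] = 4×4 + 4×3 = 28; y[1] = 4×3 + 4×4 = 28 → [28, 28]. Given [28, 28] matches, so answer: Yes

Yes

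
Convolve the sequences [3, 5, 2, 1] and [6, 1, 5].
y[0] = 3×6 = 18; y[1] = 3×1 + 5×6 = 33; y[2] = 3×5 + 5×1 + 2×6 = 32; y[3] = 5×5 + 2×1 + 1×6 = 33; y[4] = 2×5 + 1×1 = 11; y[5] = 1×5 = 5

[18, 33, 32, 33, 11, 5]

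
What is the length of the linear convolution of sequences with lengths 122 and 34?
Linear/full convolution length: m + n - 1 = 122 + 34 - 1 = 155

155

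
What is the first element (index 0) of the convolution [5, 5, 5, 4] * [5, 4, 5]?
Use y[k] = Σ_i a[i]·b[k-i] at k=0. y[0] = 5×5 = 25

25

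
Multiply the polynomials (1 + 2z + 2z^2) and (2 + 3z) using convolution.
Ascending coefficients: a = [1, 2, 2], b = [2, 3]. c[0] = 1×2 = 2; c[1] = 1×3 + 2×2 = 7; c[2] = 2×3 + 2×2 = 10; c[3] = 2×3 = 6. Result coefficients: [2, 7, 10, 6] → 2 + 7z + 10z^2 + 6z^3

2 + 7z + 10z^2 + 6z^3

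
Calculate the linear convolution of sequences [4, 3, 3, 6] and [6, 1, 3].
y[0] = 4×6 = 24; y[1] = 4×1 + 3×6 = 22; y[2] = 4×3 + 3×1 + 3×6 = 33; y[3] = 3×3 + 3×1 + 6×6 = 48; y[4] = 3×3 + 6×1 = 15; y[5] = 6×3 = 18

[24, 22, 33, 48, 15, 18]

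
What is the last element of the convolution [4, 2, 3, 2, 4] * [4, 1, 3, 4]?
Use y[k] = Σ_i a[i]·b[k-i] at k=7. y[7] = 4×4 = 16

16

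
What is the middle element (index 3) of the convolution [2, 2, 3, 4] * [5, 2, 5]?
Use y[k] = Σ_i a[i]·b[k-i] at k=3. y[3] = 2×5 + 3×2 + 4×5 = 36

36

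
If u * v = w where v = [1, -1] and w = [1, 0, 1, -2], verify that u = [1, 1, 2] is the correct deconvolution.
Forward-compute [1, 1, 2] * [1, -1]: w[0] = 1×1 = 1; w[1] = 1×-1 + 1×1 = 0; w[2] = 1×-1 + 2×1 = 1; w[3] = 2×-1 = -2 → [1, 0, 1, -2]. Matches given w = [1, 0, 1, -2], so verified.

Verified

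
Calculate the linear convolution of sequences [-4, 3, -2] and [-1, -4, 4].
y[0] = -4×-1 = 4; y[1] = -4×-4 + 3×-1 = 13; y[2] = -4×4 + 3×-4 + -2×-1 = -26; y[3] = 3×4 + -2×-4 = 20; y[4] = -2×4 = -8

[4, 13, -26, 20, -8]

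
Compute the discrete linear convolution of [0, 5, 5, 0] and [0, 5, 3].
y[0] = 0×0 = 0; y[1] = 0×5 + 5×0 = 0; y[2] = 0×3 + 5×5 + 5×0 = 25; y[3] = 5×3 + 5×5 + 0×0 = 40; y[4] = 5×3 + 0×5 = 15; y[5] = 0×3 = 0

[0, 0, 25, 40, 15, 0]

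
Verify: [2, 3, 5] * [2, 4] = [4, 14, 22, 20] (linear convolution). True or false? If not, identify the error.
Recompute linear convolution of [2, 3, 5] and [2, 4]: y[0] = 2×2 = 4; y[1] = 2×4 + 3×2 = 14; y[2] = 3×4 + 5×2 = 22; y[3] = 5×4 = 20 → [4, 14, 22, 20]. Given [4, 14, 22, 20] matches, so answer: Yes

Yes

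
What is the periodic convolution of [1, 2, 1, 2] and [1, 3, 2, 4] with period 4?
Use y[k] = Σ_j s[j]·t[(k-j) mod 4]. y[0] = 1×1 + 2×4 + 1×2 + 2×3 = 17; y[1] = 1×3 + 2×1 + 1×4 + 2×2 = 13; y[2] = 1×2 + 2×3 + 1×1 + 2×4 = 17; y[3] = 1×4 + 2×2 + 1×3 + 2×1 = 13. Result: [17, 13, 17, 13]

[17, 13, 17, 13]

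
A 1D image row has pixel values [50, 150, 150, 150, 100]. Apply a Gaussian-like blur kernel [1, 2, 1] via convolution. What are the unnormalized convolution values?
Convolve image row [50, 150, 150, 150, 100] with kernel [1, 2, 1]: y[0] = 50×1 = 50; y[1] = 50×2 + 150×1 = 250; y[2] = 50×1 + 150×2 + 150×1 = 500; y[3] = 150×1 + 150×2 + 150×1 = 600; y[4] = 150×1 + 150×2 + 100×1 = 550; y[5] = 150×1 + 100×2 = 350; y[6] = 100×1 = 100 → [50, 250, 500, 600, 550, 350, 100]. Normalization factor = sum(kernel) = 4.

[50, 250, 500, 600, 550, 350, 100]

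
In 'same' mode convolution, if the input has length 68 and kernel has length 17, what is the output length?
'Same' mode returns an output with the same length as the input: 68

68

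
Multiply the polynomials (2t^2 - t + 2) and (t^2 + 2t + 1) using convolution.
Ascending coefficients: a = [2, -1, 2], b = [1, 2, 1]. c[0] = 2×1 = 2; c[1] = 2×2 + -1×1 = 3; c[2] = 2×1 + -1×2 + 2×1 = 2; c[3] = -1×1 + 2×2 = 3; c[4] = 2×1 = 2. Result coefficients: [2, 3, 2, 3, 2] → 2t^4 + 3t^3 + 2t^2 + 3t + 2

2t^4 + 3t^3 + 2t^2 + 3t + 2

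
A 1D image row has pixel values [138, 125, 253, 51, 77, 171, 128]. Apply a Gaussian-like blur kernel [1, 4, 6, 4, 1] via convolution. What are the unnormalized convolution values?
Convolve image row [138, 125, 253, 51, 77, 171, 128] with kernel [1, 4, 6, 4, 1]: y[0] = 138×1 = 138; y[1] = 138×4 + 125×1 = 677; y[2] = 138×6 + 125×4 + 253×1 = 1581; y[3] = 138×4 + 125×6 + 253×4 + 51×1 = 2365; y[4] = 138×1 + 125×4 + 253×6 + 51×4 + 77×1 = 2437; y[5] = 125×1 + 253×4 + 51×6 + 77×4 + 171×1 = 1922; y[6] = 253×1 + 51×4 + 77×6 + 171×4 + 128×1 = 1731; y[7] = 51×1 + 77×4 + 171×6 + 128×4 = 1897; y[8] = 77×1 + 171×4 + 128×6 = 1529; y[9] = 171×1 + 128×4 = 683; y[10] = 128×1 = 128 → [138, 677, 1581, 2365, 2437, 1922, 1731, 1897, 1529, 683, 128]. Normalization factor = sum(kernel) = 16.

[138, 677, 1581, 2365, 2437, 1922, 1731, 1897, 1529, 683, 128]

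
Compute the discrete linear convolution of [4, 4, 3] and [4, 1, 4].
y[0] = 4×4 = 16; y[1] = 4×1 + 4×4 = 20; y[2] = 4×4 + 4×1 + 3×4 = 32; y[3] = 4×4 + 3×1 = 19; y[4] = 3×4 = 12

[16, 20, 32, 19, 12]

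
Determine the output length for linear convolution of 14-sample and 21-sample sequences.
Linear/full convolution length: m + n - 1 = 14 + 21 - 1 = 34

34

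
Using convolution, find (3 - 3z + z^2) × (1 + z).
Ascending coefficients: a = [3, -3, 1], b = [1, 1]. c[0] = 3×1 = 3; c[1] = 3×1 + -3×1 = 0; c[2] = -3×1 + 1×1 = -2; c[3] = 1×1 = 1. Result coefficients: [3, 0, -2, 1] → 3 - 2z^2 + z^3

3 - 2z^2 + z^3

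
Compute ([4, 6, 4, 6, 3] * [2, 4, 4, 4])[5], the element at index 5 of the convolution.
Use y[k] = Σ_i a[i]·b[k-i] at k=5. y[5] = 4×4 + 6×4 + 3×4 = 52

52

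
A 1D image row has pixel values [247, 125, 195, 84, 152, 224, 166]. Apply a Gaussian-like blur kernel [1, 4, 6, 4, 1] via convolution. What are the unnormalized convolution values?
Convolve image row [247, 125, 195, 84, 152, 224, 166] with kernel [1, 4, 6, 4, 1]: y[0] = 247×1 = 247; y[1] = 247×4 + 125×1 = 1113; y[2] = 247×6 + 125×4 + 195×1 = 2177; y[3] = 247×4 + 125×6 + 195×4 + 84×1 = 2602; y[4] = 247×1 + 125×4 + 195×6 + 84×4 + 152×1 = 2405; y[5] = 125×1 + 195×4 + 84×6 + 152×4 + 224×1 = 2241; y[6] = 195×1 + 84×4 + 152×6 + 224×4 + 166×1 = 2505; y[7] = 84×1 + 152×4 + 224×6 + 166×4 = 2700; y[8] = 152×1 + 224×4 + 166×6 = 2044; y[9] = 224×1 + 166×4 = 888; y[10] = 166×1 = 166 → [247, 1113, 2177, 2602, 2405, 2241, 2505, 2700, 2044, 888, 166]. Normalization factor = sum(kernel) = 16.

[247, 1113, 2177, 2602, 2405, 2241, 2505, 2700, 2044, 888, 166]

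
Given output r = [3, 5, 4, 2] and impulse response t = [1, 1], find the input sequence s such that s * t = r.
Deconvolve r=[3, 5, 4, 2] by t=[1, 1]. Since t[0]=1, solve forward: s[0] = r[0] / 1 = 3; s[1] = (r[1] - 3×1) / 1 = 2; s[2] = (r[2] - 2×1) / 1 = 2. So s = [3, 2, 2]. Check by forward convolution: r[0] = 3×1 = 3; r[1] = 3×1 + 2×1 = 5; r[2] = 2×1 + 2×1 = 4; r[3] = 2×1 = 2

[3, 2, 2]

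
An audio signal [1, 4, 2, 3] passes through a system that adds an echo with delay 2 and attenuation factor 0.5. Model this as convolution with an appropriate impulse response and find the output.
Direct-path + delayed-attenuated-path model → impulse response h = [1, 0, 0.5] (1 at lag 0, 0.5 at lag 2). Output y[n] = x[n] + 0.5·x[n - 2] (with x[n] = 0 outside 0..3): y[0] = 1 + 0.5×0 = 1; y[1] = 4 + 0.5×0 = 4; y[2] = 2 + 0.5×1 = 2.5; y[3] = 3 + 0.5×4 = 5.0; y[4] = 0 + 0.5×2 = 1.0; y[5] = 0 + 0.5×3 = 1.5. So y = [1, 4, 2.5, 5.0, 1.0, 1.5]

[1, 4, 2.5, 5.0, 1.0, 1.5]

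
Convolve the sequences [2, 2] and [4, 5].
y[0] = 2×4 = 8; y[1] = 2×5 + 2×4 = 18; y[2] = 2×5 = 10

[8, 18, 10]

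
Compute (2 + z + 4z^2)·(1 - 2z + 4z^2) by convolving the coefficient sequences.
Ascending coefficients: a = [2, 1, 4], b = [1, -2, 4]. c[0] = 2×1 = 2; c[1] = 2×-2 + 1×1 = -3; c[2] = 2×4 + 1×-2 + 4×1 = 10; c[3] = 1×4 + 4×-2 = -4; c[4] = 4×4 = 16. Result coefficients: [2, -3, 10, -4, 16] → 2 - 3z + 10z^2 - 4z^3 + 16z^4

2 - 3z + 10z^2 - 4z^3 + 16z^4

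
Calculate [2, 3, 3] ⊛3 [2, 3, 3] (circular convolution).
Use y[k] = Σ_j a[j]·b[(k-j) mod 3]. y[0] = 2×2 + 3×3 + 3×3 = 22; y[1] = 2×3 + 3×2 + 3×3 = 21; y[2] = 2×3 + 3×3 + 3×2 = 21. Result: [22, 21, 21]

[22, 21, 21]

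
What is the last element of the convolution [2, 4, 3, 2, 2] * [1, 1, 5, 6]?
Use y[k] = Σ_i a[i]·b[k-i] at k=7. y[7] = 2×6 = 12

12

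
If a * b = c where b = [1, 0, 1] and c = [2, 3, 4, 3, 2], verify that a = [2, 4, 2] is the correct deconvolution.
Forward-compute [2, 4, 2] * [1, 0, 1]: c[0] = 2×1 = 2; c[1] = 2×0 + 4×1 = 4; c[2] = 2×1 + 4×0 + 2×1 = 4; c[3] = 4×1 + 2×0 = 4; c[4] = 2×1 = 2 → [2, 4, 4, 4, 2]. Does not match given c = [2, 3, 4, 3, 2].

Not verified. [2, 4, 2] * [1, 0, 1] = [2, 4, 4, 4, 2], which differs from [2, 3, 4, 3, 2] at index 1.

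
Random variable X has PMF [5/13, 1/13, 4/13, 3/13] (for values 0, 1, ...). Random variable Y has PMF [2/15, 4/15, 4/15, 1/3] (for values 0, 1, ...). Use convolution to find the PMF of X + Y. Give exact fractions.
P(X+Y=k) = Σ_i P(X=i)·P(Y=k-i) — a convolution of [5/13, 1/13, 4/13, 3/13] and [2/15, 4/15, 4/15, 1/3]. P(X+Y=0) = (5/13)×(2/15) = 2/39; P(X+Y=1) = (5/13)×(4/15) + (1/13)×(2/15) = 4/39 + 2/195 = 22/195; P(X+Y=2) = (5/13)×(4/15) + (1/13)×(4/15) + (4/13)×(2/15) = 4/39 + 4/195 + 8/195 = 32/195; P(X+Y=3) = (5/13)×(1/3) + (1/13)×(4/15) + (4/13)×(4/15) + (3/13)×(2/15) = 5/39 + 4/195 + 16/195 + 2/65 = 17/65; P(X+Y=4) = (1/13)×(1/3) + (4/13)×(4/15) + (3/13)×(4/15) = 1/39 + 16/195 + 4/65 = 11/65; P(X+Y=5) = (4/13)×(1/3) + (3/13)×(4/15) = 4/39 + 4/65 = 32/195; P(X+Y=6) = (3/13)×(1/3) = 1/13. PMF: [2/39, 22/195, 32/195, 17/65, 11/65, 32/195, 1/13] (sums to 1 ✓)

[2/39, 22/195, 32/195, 17/65, 11/65, 32/195, 1/13]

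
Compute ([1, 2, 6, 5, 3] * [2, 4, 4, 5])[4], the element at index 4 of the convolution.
Use y[k] = Σ_i a[i]·b[k-i] at k=4. y[4] = 2×5 + 6×4 + 5×4 + 3×2 = 60

60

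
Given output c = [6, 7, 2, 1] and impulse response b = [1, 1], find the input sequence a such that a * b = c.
Deconvolve c=[6, 7, 2, 1] by b=[1, 1]. Since b[0]=1, solve forward: a[0] = c[0] / 1 = 6; a[1] = (c[1] - 6×1) / 1 = 1; a[2] = (c[2] - 1×1) / 1 = 1. So a = [6, 1, 1]. Check by forward convolution: c[0] = 6×1 = 6; c[1] = 6×1 + 1×1 = 7; c[2] = 1×1 + 1×1 = 2; c[3] = 1×1 = 1

[6, 1, 1]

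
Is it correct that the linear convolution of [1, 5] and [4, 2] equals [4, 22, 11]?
Recompute linear convolution of [1, 5] and [4, 2]: y[0] = 1×4 = 4; y[1] = 1×2 + 5×4 = 22; y[2] = 5×2 = 10 → [4, 22, 10]. Compare to given [4, 22, 11]: they differ at index 2: given 11, correct 10, so answer: No

No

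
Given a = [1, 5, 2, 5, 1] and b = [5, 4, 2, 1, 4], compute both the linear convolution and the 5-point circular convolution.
Linear: y_lin[0] = 1×5 = 5; y_lin[1] = 1×4 + 5×5 = 29; y_lin[2] = 1×2 + 5×4 + 2×5 = 32; y_lin[3] = 1×1 + 5×2 + 2×4 + 5×5 = 44; y_lin[4] = 1×4 + 5×1 + 2×2 + 5×4 + 1×5 = 38; y_lin[5] = 5×4 + 2×1 + 5×2 + 1×4 = 36; y_lin[6] = 2×4 + 5×1 + 1×2 = 15; y_lin[7] = 5×4 + 1×1 = 21; y_lin[8] = 1×4 = 4 → [5, 29, 32, 44, 38, 36, 15, 21, 4]. Circular (length 5): y[0] = 1×5 + 5×4 + 2×1 + 5×2 + 1×4 = 41; y[1] = 1×4 + 5×5 + 2×4 + 5×1 + 1×2 = 44; y[2] = 1×2 + 5×4 + 2×5 + 5×4 + 1×1 = 53; y[3] = 1×1 + 5×2 + 2×4 + 5×5 + 1×4 = 48; y[4] = 1×4 + 5×1 + 2×2 + 5×4 + 1×5 = 38 → [41, 44, 53, 48, 38]

Linear: [5, 29, 32, 44, 38, 36, 15, 21, 4], Circular: [41, 44, 53, 48, 38]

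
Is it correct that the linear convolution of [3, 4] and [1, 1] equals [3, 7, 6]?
Recompute linear convolution of [3, 4] and [1, 1]: y[0] = 3×1 = 3; y[1] = 3×1 + 4×1 = 7; y[2] = 4×1 = 4 → [3, 7, 4]. Compare to given [3, 7, 6]: they differ at index 2: given 6, correct 4, so answer: No

No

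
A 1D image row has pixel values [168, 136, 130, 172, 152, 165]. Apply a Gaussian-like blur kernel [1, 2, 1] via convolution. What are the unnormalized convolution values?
Convolve image row [168, 136, 130, 172, 152, 165] with kernel [1, 2, 1]: y[0] = 168×1 = 168; y[1] = 168×2 + 136×1 = 472; y[2] = 168×1 + 136×2 + 130×1 = 570; y[3] = 136×1 + 130×2 + 172×1 = 568; y[4] = 130×1 + 172×2 + 152×1 = 626; y[5] = 172×1 + 152×2 + 165×1 = 641; y[6] = 152×1 + 165×2 = 482; y[7] = 165×1 = 165 → [168, 472, 570, 568, 626, 641, 482, 165]. Normalization factor = sum(kernel) = 4.

[168, 472, 570, 568, 626, 641, 482, 165]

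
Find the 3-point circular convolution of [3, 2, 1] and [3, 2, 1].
Use y[k] = Σ_j s[j]·t[(k-j) mod 3]. y[0] = 3×3 + 2×1 + 1×2 = 13; y[1] = 3×2 + 2×3 + 1×1 = 13; y[2] = 3×1 + 2×2 + 1×3 = 10. Result: [13, 13, 10]

[13, 13, 10]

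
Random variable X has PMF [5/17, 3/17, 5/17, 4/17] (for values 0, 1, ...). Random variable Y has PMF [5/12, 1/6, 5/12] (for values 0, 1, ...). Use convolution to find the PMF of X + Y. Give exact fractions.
P(X+Y=k) = Σ_i P(X=i)·P(Y=k-i) — a convolution of [5/17, 3/17, 5/17, 4/17] and [5/12, 1/6, 5/12]. P(X+Y=0) = (5/17)×(5/12) = 25/204; P(X+Y=1) = (5/17)×(1/6) + (3/17)×(5/12) = 5/102 + 5/68 = 25/204; P(X+Y=2) = (5/17)×(5/12) + (3/17)×(1/6) + (5/17)×(5/12) = 25/204 + 1/34 + 25/204 = 14/51; P(X+Y=3) = (3/17)×(5/12) + (5/17)×(1/6) + (4/17)×(5/12) = 5/68 + 5/102 + 5/51 = 15/68; P(X+Y=4) = (5/17)×(5/12) + (4/17)×(1/6) = 25/204 + 2/51 = 11/68; P(X+Y=5) = (4/17)×(5/12) = 5/51. PMF: [25/204, 25/204, 14/51, 15/68, 11/68, 5/51] (sums to 1 ✓)

[25/204, 25/204, 14/51, 15/68, 11/68, 5/51]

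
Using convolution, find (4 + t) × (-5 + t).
Ascending coefficients: a = [4, 1], b = [-5, 1]. c[0] = 4×-5 = -20; c[1] = 4×1 + 1×-5 = -1; c[2] = 1×1 = 1. Result coefficients: [-20, -1, 1] → -20 - t + t^2

-20 - t + t^2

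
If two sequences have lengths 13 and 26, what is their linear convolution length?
Linear/full convolution length: m + n - 1 = 13 + 26 - 1 = 38

38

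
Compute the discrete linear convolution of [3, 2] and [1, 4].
y[0] = 3×1 = 3; y[1] = 3×4 + 2×1 = 14; y[2] = 2×4 = 8

[3, 14, 8]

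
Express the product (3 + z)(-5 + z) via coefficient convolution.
Ascending coefficients: a = [3, 1], b = [-5, 1]. c[0] = 3×-5 = -15; c[1] = 3×1 + 1×-5 = -2; c[2] = 1×1 = 1. Result coefficients: [-15, -2, 1] → -15 - 2z + z^2

-15 - 2z + z^2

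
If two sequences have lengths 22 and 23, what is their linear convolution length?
Linear/full convolution length: m + n - 1 = 22 + 23 - 1 = 44

44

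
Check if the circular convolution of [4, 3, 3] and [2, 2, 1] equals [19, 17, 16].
Recompute circular convolution of [4, 3, 3] and [2, 2, 1]: y[0] = 4×2 + 3×1 + 3×2 = 17; y[1] = 4×2 + 3×2 + 3×1 = 17; y[2] = 4×1 + 3×2 + 3×2 = 16 → [17, 17, 16]. Compare to given [19, 17, 16]: they differ at index 0: given 19, correct 17, so answer: No

No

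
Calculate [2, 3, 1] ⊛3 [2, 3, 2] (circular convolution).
Use y[k] = Σ_j x[j]·h[(k-j) mod 3]. y[0] = 2×2 + 3×2 + 1×3 = 13; y[1] = 2×3 + 3×2 + 1×2 = 14; y[2] = 2×2 + 3×3 + 1×2 = 15. Result: [13, 14, 15]

[13, 14, 15]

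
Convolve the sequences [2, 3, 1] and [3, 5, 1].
y[0] = 2×3 = 6; y[1] = 2×5 + 3×3 = 19; y[2] = 2×1 + 3×5 + 1×3 = 20; y[3] = 3×1 + 1×5 = 8; y[4] = 1×1 = 1

[6, 19, 20, 8, 1]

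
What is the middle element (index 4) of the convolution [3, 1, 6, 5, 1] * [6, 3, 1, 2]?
Use y[k] = Σ_i a[i]·b[k-i] at k=4. y[4] = 1×2 + 6×1 + 5×3 + 1×6 = 29

29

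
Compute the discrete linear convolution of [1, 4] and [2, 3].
y[0] = 1×2 = 2; y[1] = 1×3 + 4×2 = 11; y[2] = 4×3 = 12

[2, 11, 12]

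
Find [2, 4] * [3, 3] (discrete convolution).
y[0] = 2×3 = 6; y[1] = 2×3 + 4×3 = 18; y[2] = 4×3 = 12

[6, 18, 12]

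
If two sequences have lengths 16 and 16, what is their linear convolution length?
Linear/full convolution length: m + n - 1 = 16 + 16 - 1 = 31

31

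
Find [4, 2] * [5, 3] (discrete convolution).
y[0] = 4×5 = 20; y[1] = 4×3 + 2×5 = 22; y[2] = 2×3 = 6

[20, 22, 6]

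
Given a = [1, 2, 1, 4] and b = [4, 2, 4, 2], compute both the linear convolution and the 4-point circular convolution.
Linear: y_lin[0] = 1×4 = 4; y_lin[1] = 1×2 + 2×4 = 10; y_lin[2] = 1×4 + 2×2 + 1×4 = 12; y_lin[3] = 1×2 + 2×4 + 1×2 + 4×4 = 28; y_lin[4] = 2×2 + 1×4 + 4×2 = 16; y_lin[5] = 1×2 + 4×4 = 18; y_lin[6] = 4×2 = 8 → [4, 10, 12, 28, 16, 18, 8]. Circular (length 4): y[0] = 1×4 + 2×2 + 1×4 + 4×2 = 20; y[1] = 1×2 + 2×4 + 1×2 + 4×4 = 28; y[2] = 1×4 + 2×2 + 1×4 + 4×2 = 20; y[3] = 1×2 + 2×4 + 1×2 + 4×4 = 28 → [20, 28, 20, 28]

Linear: [4, 10, 12, 28, 16, 18, 8], Circular: [20, 28, 20, 28]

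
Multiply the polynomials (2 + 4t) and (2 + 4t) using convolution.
Ascending coefficients: a = [2, 4], b = [2, 4]. c[0] = 2×2 = 4; c[1] = 2×4 + 4×2 = 16; c[2] = 4×4 = 16. Result coefficients: [4, 16, 16] → 4 + 16t + 16t^2

4 + 16t + 16t^2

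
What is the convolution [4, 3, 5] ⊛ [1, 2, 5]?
y[0] = 4×1 = 4; y[1] = 4×2 + 3×1 = 11; y[2] = 4×5 + 3×2 + 5×1 = 31; y[3] = 3×5 + 5×2 = 25; y[4] = 5×5 = 25

[4, 11, 31, 25, 25]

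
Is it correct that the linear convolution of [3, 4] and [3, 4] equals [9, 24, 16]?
Recompute linear convolution of [3, 4] and [3, 4]: y[0] = 3×3 = 9; y[1] = 3×4 + 4×3 = 24; y[2] = 4×4 = 16 → [9, 24, 16]. Given [9, 24, 16] matches, so answer: Yes

Yes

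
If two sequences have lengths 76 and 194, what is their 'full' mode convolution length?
Linear/full convolution length: m + n - 1 = 76 + 194 - 1 = 269

269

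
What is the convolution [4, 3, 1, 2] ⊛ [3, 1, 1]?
y[0] = 4×3 = 12; y[1] = 4×1 + 3×3 = 13; y[2] = 4×1 + 3×1 + 1×3 = 10; y[3] = 3×1 + 1×1 + 2×3 = 10; y[4] = 1×1 + 2×1 = 3; y[5] = 2×1 = 2

[12, 13, 10, 10, 3, 2]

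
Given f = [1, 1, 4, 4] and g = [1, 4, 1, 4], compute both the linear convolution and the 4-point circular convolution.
Linear: y_lin[0] = 1×1 = 1; y_lin[1] = 1×4 + 1×1 = 5; y_lin[2] = 1×1 + 1×4 + 4×1 = 9; y_lin[3] = 1×4 + 1×1 + 4×4 + 4×1 = 25; y_lin[4] = 1×4 + 4×1 + 4×4 = 24; y_lin[5] = 4×4 + 4×1 = 20; y_lin[6] = 4×4 = 16 → [1, 5, 9, 25, 24, 20, 16]. Circular (length 4): y[0] = 1×1 + 1×4 + 4×1 + 4×4 = 25; y[1] = 1×4 + 1×1 + 4×4 + 4×1 = 25; y[2] = 1×1 + 1×4 + 4×1 + 4×4 = 25; y[3] = 1×4 + 1×1 + 4×4 + 4×1 = 25 → [25, 25, 25, 25]

Linear: [1, 5, 9, 25, 24, 20, 16], Circular: [25, 25, 25, 25]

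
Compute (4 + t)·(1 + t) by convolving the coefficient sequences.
Ascending coefficients: a = [4, 1], b = [1, 1]. c[0] = 4×1 = 4; c[1] = 4×1 + 1×1 = 5; c[2] = 1×1 = 1. Result coefficients: [4, 5, 1] → 4 + 5t + t^2

4 + 5t + t^2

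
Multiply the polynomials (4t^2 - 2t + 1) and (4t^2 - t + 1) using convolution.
Ascending coefficients: a = [1, -2, 4], b = [1, -1, 4]. c[0] = 1×1 = 1; c[1] = 1×-1 + -2×1 = -3; c[2] = 1×4 + -2×-1 + 4×1 = 10; c[3] = -2×4 + 4×-1 = -12; c[4] = 4×4 = 16. Result coefficients: [1, -3, 10, -12, 16] → 16t^4 - 12t^3 + 10t^2 - 3t + 1

16t^4 - 12t^3 + 10t^2 - 3t + 1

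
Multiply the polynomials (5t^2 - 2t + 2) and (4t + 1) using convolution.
Ascending coefficients: a = [2, -2, 5], b = [1, 4]. c[0] = 2×1 = 2; c[1] = 2×4 + -2×1 = 6; c[2] = -2×4 + 5×1 = -3; c[3] = 5×4 = 20. Result coefficients: [2, 6, -3, 20] → 20t^3 - 3t^2 + 6t + 2

20t^3 - 3t^2 + 6t + 2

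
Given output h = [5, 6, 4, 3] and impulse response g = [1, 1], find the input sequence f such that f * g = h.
Deconvolve h=[5, 6, 4, 3] by g=[1, 1]. Since g[0]=1, solve forward: f[0] = h[0] / 1 = 5; f[1] = (h[1] - 5×1) / 1 = 1; f[2] = (h[2] - 1×1) / 1 = 3. So f = [5, 1, 3]. Check by forward convolution: h[0] = 5×1 = 5; h[1] = 5×1 + 1×1 = 6; h[2] = 1×1 + 3×1 = 4; h[3] = 3×1 = 3

[5, 1, 3]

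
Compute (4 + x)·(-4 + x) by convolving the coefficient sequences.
Ascending coefficients: a = [4, 1], b = [-4, 1]. c[0] = 4×-4 = -16; c[1] = 4×1 + 1×-4 = 0; c[2] = 1×1 = 1. Result coefficients: [-16, 0, 1] → -16 + x^2

-16 + x^2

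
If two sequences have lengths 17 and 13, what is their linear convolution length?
Linear/full convolution length: m + n - 1 = 17 + 13 - 1 = 29

29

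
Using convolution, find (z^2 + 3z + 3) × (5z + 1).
Ascending coefficients: a = [3, 3, 1], b = [1, 5]. c[0] = 3×1 = 3; c[1] = 3×5 + 3×1 = 18; c[2] = 3×5 + 1×1 = 16; c[3] = 1×5 = 5. Result coefficients: [3, 18, 16, 5] → 5z^3 + 16z^2 + 18z + 3

5z^3 + 16z^2 + 18z + 3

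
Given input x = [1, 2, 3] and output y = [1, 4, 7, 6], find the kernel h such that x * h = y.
Output length 4 = len(x) + len(h) - 1 ⇒ len(h) = 2. Solve h forward using h[k] = (y[k] - Σ_{i≥1} x[i]·h[k-i]) / x[0]: h[0] = y[0] / x[0] = 1 / 1 = 1; h[1] = (y[1] - 2×1) / x[0] = (4 - 2×1) / 1 = 2. So h = [1, 2]. Forward-check [1, 2, 3] * [1, 2]: y[0] = 1×1 = 1; y[1] = 1×2 + 2×1 = 4; y[2] = 2×2 + 3×1 = 7; y[3] = 3×2 = 6 → [1, 4, 7, 6] ✓

[1, 2]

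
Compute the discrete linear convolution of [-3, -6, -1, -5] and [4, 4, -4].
y[0] = -3×4 = -12; y[1] = -3×4 + -6×4 = -36; y[2] = -3×-4 + -6×4 + -1×4 = -16; y[3] = -6×-4 + -1×4 + -5×4 = 0; y[4] = -1×-4 + -5×4 = -16; y[5] = -5×-4 = 20

[-12, -36, -16, 0, -16, 20]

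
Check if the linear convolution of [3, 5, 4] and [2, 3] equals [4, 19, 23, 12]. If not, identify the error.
Recompute linear convolution of [3, 5, 4] and [2, 3]: y[0] = 3×2 = 6; y[1] = 3×3 + 5×2 = 19; y[2] = 5×3 + 4×2 = 23; y[3] = 4×3 = 12 → [6, 19, 23, 12]. Compare to given [4, 19, 23, 12]: they differ at index 0: given 4, correct 6, so answer: No

No. Error at index 0: given 4, correct 6.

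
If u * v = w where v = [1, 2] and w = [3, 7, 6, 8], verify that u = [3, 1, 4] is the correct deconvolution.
Forward-compute [3, 1, 4] * [1, 2]: w[0] = 3×1 = 3; w[1] = 3×2 + 1×1 = 7; w[2] = 1×2 + 4×1 = 6; w[3] = 4×2 = 8 → [3, 7, 6, 8]. Matches given w = [3, 7, 6, 8], so verified.

Verified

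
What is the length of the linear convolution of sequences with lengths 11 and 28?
Linear/full convolution length: m + n - 1 = 11 + 28 - 1 = 38

38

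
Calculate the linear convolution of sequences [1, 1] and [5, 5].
y[0] = 1×5 = 5; y[1] = 1×5 + 1×5 = 10; y[2] = 1×5 = 5

[5, 10, 5]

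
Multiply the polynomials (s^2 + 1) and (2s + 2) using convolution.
Ascending coefficients: a = [1, 0, 1], b = [2, 2]. c[0] = 1×2 = 2; c[1] = 1×2 + 0×2 = 2; c[2] = 0×2 + 1×2 = 2; c[3] = 1×2 = 2. Result coefficients: [2, 2, 2, 2] → 2s^3 + 2s^2 + 2s + 2

2s^3 + 2s^2 + 2s + 2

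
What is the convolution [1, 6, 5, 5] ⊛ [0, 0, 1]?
y[0] = 1×0 = 0; y[1] = 1×0 + 6×0 = 0; y[2] = 1×1 + 6×0 + 5×0 = 1; y[3] = 6×1 + 5×0 + 5×0 = 6; y[4] = 5×1 + 5×0 = 5; y[5] = 5×1 = 5

[0, 0, 1, 6, 5, 5]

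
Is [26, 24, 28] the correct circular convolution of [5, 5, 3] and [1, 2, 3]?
Recompute circular convolution of [5, 5, 3] and [1, 2, 3]: y[0] = 5×1 + 5×3 + 3×2 = 26; y[1] = 5×2 + 5×1 + 3×3 = 24; y[2] = 5×3 + 5×2 + 3×1 = 28 → [26, 24, 28]. Given [26, 24, 28] matches, so answer: Yes

Yes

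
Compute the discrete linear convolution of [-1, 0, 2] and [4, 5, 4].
y[0] = -1×4 = -4; y[1] = -1×5 + 0×4 = -5; y[2] = -1×4 + 0×5 + 2×4 = 4; y[3] = 0×4 + 2×5 = 10; y[4] = 2×4 = 8

[-4, -5, 4, 10, 8]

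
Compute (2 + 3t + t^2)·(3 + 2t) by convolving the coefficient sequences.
Ascending coefficients: a = [2, 3, 1], b = [3, 2]. c[0] = 2×3 = 6; c[1] = 2×2 + 3×3 = 13; c[2] = 3×2 + 1×3 = 9; c[3] = 1×2 = 2. Result coefficients: [6, 13, 9, 2] → 6 + 13t + 9t^2 + 2t^3

6 + 13t + 9t^2 + 2t^3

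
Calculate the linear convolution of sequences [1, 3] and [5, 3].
y[0] = 1×5 = 5; y[1] = 1×3 + 3×5 = 18; y[2] = 3×3 = 9

[5, 18, 9]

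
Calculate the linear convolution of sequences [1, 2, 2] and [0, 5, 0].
y[0] = 1×0 = 0; y[1] = 1×5 + 2×0 = 5; y[2] = 1×0 + 2×5 + 2×0 = 10; y[3] = 2×0 + 2×5 = 10; y[4] = 2×0 = 0

[0, 5, 10, 10, 0]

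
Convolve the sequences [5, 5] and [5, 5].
y[0] = 5×5 = 25; y[1] = 5×5 + 5×5 = 50; y[2] = 5×5 = 25

[25, 50, 25]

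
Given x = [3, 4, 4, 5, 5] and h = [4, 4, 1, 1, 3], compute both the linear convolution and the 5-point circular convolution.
Linear: y_lin[0] = 3×4 = 12; y_lin[1] = 3×4 + 4×4 = 28; y_lin[2] = 3×1 + 4×4 + 4×4 = 35; y_lin[3] = 3×1 + 4×1 + 4×4 + 5×4 = 43; y_lin[4] = 3×3 + 4×1 + 4×1 + 5×4 + 5×4 = 57; y_lin[5] = 4×3 + 4×1 + 5×1 + 5×4 = 41; y_lin[6] = 4×3 + 5×1 + 5×1 = 22; y_lin[7] = 5×3 + 5×1 = 20; y_lin[8] = 5×3 = 15 → [12, 28, 35, 43, 57, 41, 22, 20, 15]. Circular (length 5): y[0] = 3×4 + 4×3 + 4×1 + 5×1 + 5×4 = 53; y[1] = 3×4 + 4×4 + 4×3 + 5×1 + 5×1 = 50; y[2] = 3×1 + 4×4 + 4×4 + 5×3 + 5×1 = 55; y[3] = 3×1 + 4×1 + 4×4 + 5×4 + 5×3 = 58; y[4] = 3×3 + 4×1 + 4×1 + 5×4 + 5×4 = 57 → [53, 50, 55, 58, 57]

Linear: [12, 28, 35, 43, 57, 41, 22, 20, 15], Circular: [53, 50, 55, 58, 57]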